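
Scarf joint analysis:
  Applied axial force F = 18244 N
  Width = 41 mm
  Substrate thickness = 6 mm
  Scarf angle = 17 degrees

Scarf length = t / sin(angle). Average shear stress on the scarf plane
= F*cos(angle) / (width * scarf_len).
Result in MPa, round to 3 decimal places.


Scarf length = 6 / sin(17 deg) = 20.5218 mm
cos(17 deg) = 0.956305
Shear = 18244 * 0.956305 / (41 * 20.5218)
= 20.736 MPa

20.736


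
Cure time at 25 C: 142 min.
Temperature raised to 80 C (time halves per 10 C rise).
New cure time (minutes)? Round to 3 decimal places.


Acceleration factor = 2^(55/10) = 45.2548
New time = 142 / 45.2548 = 3.138 min

3.138


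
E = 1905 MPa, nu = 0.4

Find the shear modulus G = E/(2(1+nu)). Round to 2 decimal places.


G = 1905 / (2 * 1.40)
= 680.36 MPa

680.36


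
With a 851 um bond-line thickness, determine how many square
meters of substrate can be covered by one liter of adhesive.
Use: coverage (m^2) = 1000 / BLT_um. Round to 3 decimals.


Coverage = 1000 / 851 = 1.175 m^2

1.175


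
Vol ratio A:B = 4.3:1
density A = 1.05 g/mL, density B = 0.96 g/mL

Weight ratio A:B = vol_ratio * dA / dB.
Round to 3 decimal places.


Weight ratio = 4.3 * 1.05 / 0.96
= 4.703

4.703


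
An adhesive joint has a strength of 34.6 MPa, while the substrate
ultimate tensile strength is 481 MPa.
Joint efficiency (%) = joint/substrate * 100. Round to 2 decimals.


Efficiency = 34.6 / 481 * 100
= 7.19%

7.19


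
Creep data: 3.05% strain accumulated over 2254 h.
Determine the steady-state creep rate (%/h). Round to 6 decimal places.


Rate = 3.05 / 2254 = 0.001353 %/h

0.001353


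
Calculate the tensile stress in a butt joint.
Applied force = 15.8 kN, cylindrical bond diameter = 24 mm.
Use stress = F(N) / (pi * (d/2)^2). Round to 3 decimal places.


A = pi * 12.0^2 = 452.3893 mm^2
sigma = 15800.0 / 452.3893 = 34.926 MPa

34.926


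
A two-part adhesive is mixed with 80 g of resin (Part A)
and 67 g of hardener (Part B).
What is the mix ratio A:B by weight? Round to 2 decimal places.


Mix ratio = mass_A / mass_B
= 80 / 67
= 1.19

1.19


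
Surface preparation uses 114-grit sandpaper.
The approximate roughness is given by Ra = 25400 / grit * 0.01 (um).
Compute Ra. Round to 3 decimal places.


Ra = 25400 / 114 * 0.01
= 254 / 114
= 2.228 um

2.228


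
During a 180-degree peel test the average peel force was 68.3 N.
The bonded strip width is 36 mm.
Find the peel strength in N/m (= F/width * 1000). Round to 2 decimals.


Peel strength = F/width * 1000
= 68.3 / 36 * 1000
= 1897.22 N/m

1897.22


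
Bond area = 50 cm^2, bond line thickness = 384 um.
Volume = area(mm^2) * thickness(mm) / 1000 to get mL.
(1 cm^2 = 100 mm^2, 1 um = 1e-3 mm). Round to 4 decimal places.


area_mm2 = 50 * 100 = 5000
blt_mm = 384 * 1e-3 = 0.384
vol_mm3 = 5000 * 0.384 = 1920.0
vol_mL = 1920.0 / 1000 = 1.9200 mL

1.9200


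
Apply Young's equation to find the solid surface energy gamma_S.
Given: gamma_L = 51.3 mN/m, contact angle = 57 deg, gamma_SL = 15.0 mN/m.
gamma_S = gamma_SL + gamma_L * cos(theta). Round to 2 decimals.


theta_rad = 57 * pi/180 = 0.994838
gamma_S = 15.0 + 51.3 * cos(0.994838)
= 42.94 mN/m

42.94


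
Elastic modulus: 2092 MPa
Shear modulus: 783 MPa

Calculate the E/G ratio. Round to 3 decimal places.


E / G = 2092 / 783 = 2.672

2.672


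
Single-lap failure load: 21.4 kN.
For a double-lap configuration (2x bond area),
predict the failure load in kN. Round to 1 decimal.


Failure load = 21.4 * 2 = 42.8 kN

42.8


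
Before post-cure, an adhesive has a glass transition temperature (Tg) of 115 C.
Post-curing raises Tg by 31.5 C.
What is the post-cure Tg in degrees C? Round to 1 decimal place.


Tg_post = Tg_base + delta_Tg
= 115 + 31.5
= 146.5 C

146.5


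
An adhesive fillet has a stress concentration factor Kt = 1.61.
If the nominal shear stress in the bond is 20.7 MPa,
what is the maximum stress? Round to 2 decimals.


Max stress = 20.7 * 1.61 = 33.33 MPa

33.33


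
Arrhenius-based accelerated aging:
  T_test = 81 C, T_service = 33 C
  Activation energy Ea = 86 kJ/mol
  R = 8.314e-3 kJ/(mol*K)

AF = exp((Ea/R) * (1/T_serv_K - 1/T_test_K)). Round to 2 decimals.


T_test_K = 354.15, T_serv_K = 306.15
AF = exp((86/8.314e-3) * (1/306.15 - 1/354.15))
= 97.46

97.46


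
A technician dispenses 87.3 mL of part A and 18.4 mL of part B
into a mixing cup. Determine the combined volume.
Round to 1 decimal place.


Combined volume = 87.3 + 18.4
= 105.7 mL

105.7


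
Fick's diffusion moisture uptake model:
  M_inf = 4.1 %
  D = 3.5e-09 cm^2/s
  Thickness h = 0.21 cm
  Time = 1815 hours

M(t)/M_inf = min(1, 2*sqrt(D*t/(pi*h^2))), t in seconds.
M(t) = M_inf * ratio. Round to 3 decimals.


t_sec = 1815 * 3600 = 6534000
ratio = 2*sqrt(3.5e-09*6534000/(pi*0.21^2))
= min(1, 0.812567)
= 0.812567
M(t) = 4.1 * 0.812567 = 3.332 %

3.332


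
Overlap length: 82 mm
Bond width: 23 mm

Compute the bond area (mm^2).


Bond area = 82 * 23 = 1886 mm^2

1886


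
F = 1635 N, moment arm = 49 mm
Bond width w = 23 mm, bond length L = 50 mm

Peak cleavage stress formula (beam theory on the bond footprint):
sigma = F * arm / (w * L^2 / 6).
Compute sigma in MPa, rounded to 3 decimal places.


sigma = (1635 * 49) / (23 * 2500 / 6)
= 80115 * 6 / 57500
= 480690 / 57500
= 8.360 MPa

8.360


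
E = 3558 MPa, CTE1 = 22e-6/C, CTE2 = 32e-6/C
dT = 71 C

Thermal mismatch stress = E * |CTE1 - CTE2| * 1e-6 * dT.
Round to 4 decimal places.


= 3558 * 10e-6 * 71
= 2.5262 MPa

2.5262


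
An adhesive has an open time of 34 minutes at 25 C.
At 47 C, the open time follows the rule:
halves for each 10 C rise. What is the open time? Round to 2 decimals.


Factor = 2^((47-25)/10) = 4.5948
Open time = 34 / 4.5948 = 7.40 min

7.40


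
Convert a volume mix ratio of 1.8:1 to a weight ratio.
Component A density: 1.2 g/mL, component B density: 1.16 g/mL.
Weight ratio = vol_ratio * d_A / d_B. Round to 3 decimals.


= 1.8 * 1.2 / 1.16 = 1.862

1.862


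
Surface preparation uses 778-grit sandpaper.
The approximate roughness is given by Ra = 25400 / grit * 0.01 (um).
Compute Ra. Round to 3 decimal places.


Ra = 25400 / 778 * 0.01
= 254 / 778
= 0.326 um

0.326


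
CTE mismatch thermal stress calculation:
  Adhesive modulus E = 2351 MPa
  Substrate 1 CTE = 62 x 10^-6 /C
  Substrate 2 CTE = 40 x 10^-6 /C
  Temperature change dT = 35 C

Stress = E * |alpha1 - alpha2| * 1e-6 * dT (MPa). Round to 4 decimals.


delta_alpha = |62 - 40| = 22 x 10^-6/C
Stress = 2351 * 22e-6 * 35
= 1.8103 MPa

1.8103


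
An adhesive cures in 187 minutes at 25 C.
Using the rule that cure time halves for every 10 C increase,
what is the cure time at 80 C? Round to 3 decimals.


Factor = 2^((80 - 25) / 10) = 45.2548
Cure time = 187 / 45.2548
= 4.132 minutes

4.132


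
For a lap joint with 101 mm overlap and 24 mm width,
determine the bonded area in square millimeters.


Area = 101 * 24 = 2424 mm^2

2424


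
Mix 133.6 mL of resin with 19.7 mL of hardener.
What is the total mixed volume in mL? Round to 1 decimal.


Total = 133.6 + 19.7 = 153.3 mL

153.3


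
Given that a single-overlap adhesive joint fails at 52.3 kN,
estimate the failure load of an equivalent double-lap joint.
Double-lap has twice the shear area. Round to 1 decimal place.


Double-lap factor = 2
Expected load = 52.3 * 2 = 104.6 kN

104.6


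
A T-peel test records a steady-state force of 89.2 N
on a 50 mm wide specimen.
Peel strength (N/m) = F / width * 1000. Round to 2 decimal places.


Peel strength = 89.2 / 50 * 1000
= 1784.00 N/m

1784.00


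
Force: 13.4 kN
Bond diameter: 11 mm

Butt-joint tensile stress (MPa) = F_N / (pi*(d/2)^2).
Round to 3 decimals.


F_N = 13.4 * 1000 = 13400.0 N
A = pi*(5.5)^2 = 95.0332 mm^2
stress = 13400.0 / 95.0332 = 141.003 MPa

141.003


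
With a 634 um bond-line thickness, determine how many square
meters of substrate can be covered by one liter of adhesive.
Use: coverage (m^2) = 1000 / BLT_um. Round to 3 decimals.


Coverage = 1000 / 634 = 1.577 m^2

1.577


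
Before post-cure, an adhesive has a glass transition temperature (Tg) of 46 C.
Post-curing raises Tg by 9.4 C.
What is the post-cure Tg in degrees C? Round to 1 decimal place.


Tg_post = Tg_base + delta_Tg
= 46 + 9.4
= 55.4 C

55.4


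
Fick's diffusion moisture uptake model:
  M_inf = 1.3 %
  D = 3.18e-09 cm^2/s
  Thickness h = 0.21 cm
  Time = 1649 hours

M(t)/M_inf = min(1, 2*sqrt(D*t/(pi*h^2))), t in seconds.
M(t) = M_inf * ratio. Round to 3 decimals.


t_sec = 1649 * 3600 = 5936400
ratio = 2*sqrt(3.18e-09*5936400/(pi*0.21^2))
= min(1, 0.738263)
= 0.738263
M(t) = 1.3 * 0.738263 = 0.960 %

0.960


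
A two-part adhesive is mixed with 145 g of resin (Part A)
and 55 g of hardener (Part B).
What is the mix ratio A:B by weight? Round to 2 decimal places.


Mix ratio = mass_A / mass_B
= 145 / 55
= 2.64

2.64


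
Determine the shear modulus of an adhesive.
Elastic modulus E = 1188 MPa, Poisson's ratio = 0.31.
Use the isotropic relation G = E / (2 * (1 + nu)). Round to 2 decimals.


G = 1188 / (2*(1+0.31)) = 1188 / 2.62
= 453.44 MPa

453.44


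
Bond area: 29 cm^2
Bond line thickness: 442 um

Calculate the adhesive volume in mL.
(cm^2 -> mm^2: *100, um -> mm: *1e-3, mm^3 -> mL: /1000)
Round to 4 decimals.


V = 29*100 * 442*1e-3 / 1000
= 1.2818 mL

1.2818


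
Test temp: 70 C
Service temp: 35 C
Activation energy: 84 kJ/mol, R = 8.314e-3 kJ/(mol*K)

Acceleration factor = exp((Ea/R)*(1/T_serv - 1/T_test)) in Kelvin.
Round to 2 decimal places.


AF = exp((84/0.008314)*(1/308.15 - 1/343.15))
= 28.34

28.34


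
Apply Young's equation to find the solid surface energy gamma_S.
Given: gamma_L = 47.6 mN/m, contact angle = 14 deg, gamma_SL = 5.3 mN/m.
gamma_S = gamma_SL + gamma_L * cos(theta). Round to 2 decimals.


theta_rad = 14 * pi/180 = 0.244346
gamma_S = 5.3 + 47.6 * cos(0.244346)
= 51.49 mN/m

51.49


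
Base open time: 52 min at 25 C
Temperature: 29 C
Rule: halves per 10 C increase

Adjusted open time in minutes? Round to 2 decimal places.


Acceleration = 2^((29-25)/10) = 1.3195
Open time = 52 / 1.3195 = 39.41 min

39.41


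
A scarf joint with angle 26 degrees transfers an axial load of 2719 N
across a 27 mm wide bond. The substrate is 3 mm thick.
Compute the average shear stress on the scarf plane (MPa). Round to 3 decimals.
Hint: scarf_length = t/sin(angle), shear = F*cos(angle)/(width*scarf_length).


scarf_length = 3 / sin(26 deg) = 6.8435 mm
cos(26 deg) = 0.898794
shear stress = 2719 * 0.898794 / (27 * 6.8435)
= 13.226 MPa

13.226


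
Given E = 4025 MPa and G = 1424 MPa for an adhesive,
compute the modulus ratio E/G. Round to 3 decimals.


E/G ratio = 4025 / 1424 = 2.827

2.827


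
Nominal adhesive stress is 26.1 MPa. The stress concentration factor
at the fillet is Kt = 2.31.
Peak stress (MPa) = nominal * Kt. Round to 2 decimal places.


Peak = 26.1 * 2.31 = 60.29 MPa

60.29


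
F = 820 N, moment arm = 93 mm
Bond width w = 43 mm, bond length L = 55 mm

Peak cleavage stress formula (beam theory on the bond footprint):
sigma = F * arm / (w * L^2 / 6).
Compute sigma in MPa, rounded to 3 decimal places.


sigma = (820 * 93) / (43 * 3025 / 6)
= 76260 * 6 / 130075
= 457560 / 130075
= 3.518 MPa

3.518


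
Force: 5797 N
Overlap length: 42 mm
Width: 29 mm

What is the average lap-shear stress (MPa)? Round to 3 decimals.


Average shear stress = F / (overlap * width)
= 5797 / (42 * 29)
= 4.759 MPa

4.759


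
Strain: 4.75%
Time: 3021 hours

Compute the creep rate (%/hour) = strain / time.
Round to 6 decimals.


Creep rate = 4.75 / 3021
= 0.001572 %/h

0.001572


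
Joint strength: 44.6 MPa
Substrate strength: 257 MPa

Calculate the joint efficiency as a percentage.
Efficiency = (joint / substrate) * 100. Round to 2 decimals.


Efficiency = (44.6 / 257) * 100 = 17.35%

17.35


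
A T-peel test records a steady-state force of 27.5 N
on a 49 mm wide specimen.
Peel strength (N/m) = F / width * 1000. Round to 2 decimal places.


Peel strength = 27.5 / 49 * 1000
= 561.22 N/m

561.22


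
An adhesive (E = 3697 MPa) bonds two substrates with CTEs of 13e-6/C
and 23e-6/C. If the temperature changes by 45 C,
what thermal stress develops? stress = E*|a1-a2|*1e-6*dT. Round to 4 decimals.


Stress = 3697 * |13 - 23| * 1e-6 * 45
= 1.6637 MPa

1.6637


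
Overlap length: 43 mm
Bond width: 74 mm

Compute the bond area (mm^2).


Bond area = 43 * 74 = 3182 mm^2

3182


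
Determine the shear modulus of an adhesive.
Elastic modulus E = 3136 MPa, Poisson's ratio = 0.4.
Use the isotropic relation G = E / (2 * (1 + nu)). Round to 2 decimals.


G = 3136 / (2*(1+0.4)) = 3136 / 2.80
= 1120.00 MPa

1120.00


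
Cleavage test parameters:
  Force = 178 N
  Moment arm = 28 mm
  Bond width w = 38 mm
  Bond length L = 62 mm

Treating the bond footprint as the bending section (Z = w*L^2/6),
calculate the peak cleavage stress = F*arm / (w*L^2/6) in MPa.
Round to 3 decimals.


M = 178 * 28 = 4984 N*mm
Z = 38 * 62^2 / 6 = 146072 / 6 mm^3
sigma = M / Z = 6 * 4984 / 146072 = 29904 / 146072
= 0.205 MPa

0.205


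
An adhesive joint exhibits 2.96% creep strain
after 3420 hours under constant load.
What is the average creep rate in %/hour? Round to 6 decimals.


Creep rate = strain / time
= 2.96 / 3420
= 0.000865 %/h

0.000865


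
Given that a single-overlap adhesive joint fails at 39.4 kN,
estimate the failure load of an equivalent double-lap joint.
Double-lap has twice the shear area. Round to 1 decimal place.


Double-lap factor = 2
Expected load = 39.4 * 2 = 78.8 kN

78.8


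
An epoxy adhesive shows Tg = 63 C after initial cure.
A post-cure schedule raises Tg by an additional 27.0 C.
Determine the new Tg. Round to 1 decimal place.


New Tg = 63 + 27.0
= 90.0 C

90.0


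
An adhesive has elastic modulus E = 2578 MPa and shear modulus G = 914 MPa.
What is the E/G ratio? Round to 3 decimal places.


E/G = 2578 / 914 = 2.821

2.821


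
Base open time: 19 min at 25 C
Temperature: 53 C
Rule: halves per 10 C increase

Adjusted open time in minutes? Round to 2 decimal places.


Acceleration = 2^((53-25)/10) = 6.9644
Open time = 19 / 6.9644 = 2.73 min

2.73


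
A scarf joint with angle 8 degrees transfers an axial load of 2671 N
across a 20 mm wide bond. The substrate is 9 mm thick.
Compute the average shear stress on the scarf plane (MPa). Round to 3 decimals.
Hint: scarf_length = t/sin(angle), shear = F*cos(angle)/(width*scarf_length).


scarf_length = 9 / sin(8 deg) = 64.6677 mm
cos(8 deg) = 0.990268
shear stress = 2671 * 0.990268 / (20 * 64.6677)
= 2.045 MPa

2.045


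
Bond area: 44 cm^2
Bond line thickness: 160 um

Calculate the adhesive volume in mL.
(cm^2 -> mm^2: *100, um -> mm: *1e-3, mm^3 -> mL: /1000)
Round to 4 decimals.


V = 44*100 * 160*1e-3 / 1000
= 0.7040 mL

0.7040


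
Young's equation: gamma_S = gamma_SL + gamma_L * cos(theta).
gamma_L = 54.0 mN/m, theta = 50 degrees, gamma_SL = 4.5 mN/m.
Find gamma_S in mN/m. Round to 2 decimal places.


cos(50 deg) = 0.642788
gamma_S = 4.5 + 54.0 * 0.642788
= 39.21 mN/m

39.21


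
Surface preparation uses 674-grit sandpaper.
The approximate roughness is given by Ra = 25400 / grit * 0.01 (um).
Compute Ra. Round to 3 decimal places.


Ra = 25400 / 674 * 0.01
= 254 / 674
= 0.377 um

0.377


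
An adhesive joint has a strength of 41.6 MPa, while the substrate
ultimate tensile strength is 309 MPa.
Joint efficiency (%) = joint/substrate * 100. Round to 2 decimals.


Efficiency = 41.6 / 309 * 100
= 13.46%

13.46


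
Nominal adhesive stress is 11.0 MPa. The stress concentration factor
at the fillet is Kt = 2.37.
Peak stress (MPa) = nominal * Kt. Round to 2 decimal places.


Peak = 11.0 * 2.37 = 26.07 MPa

26.07


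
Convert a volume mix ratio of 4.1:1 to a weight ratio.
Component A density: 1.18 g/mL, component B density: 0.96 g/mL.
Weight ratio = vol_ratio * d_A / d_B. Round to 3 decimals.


= 4.1 * 1.18 / 0.96 = 5.040

5.040


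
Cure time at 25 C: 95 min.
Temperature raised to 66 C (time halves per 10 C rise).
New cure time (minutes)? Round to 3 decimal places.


Acceleration factor = 2^(41/10) = 17.1484
New time = 95 / 17.1484 = 5.540 min

5.540


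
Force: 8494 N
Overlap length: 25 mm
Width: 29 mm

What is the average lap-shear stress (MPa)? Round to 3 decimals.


Average shear stress = F / (overlap * width)
= 8494 / (25 * 29)
= 11.716 MPa

11.716


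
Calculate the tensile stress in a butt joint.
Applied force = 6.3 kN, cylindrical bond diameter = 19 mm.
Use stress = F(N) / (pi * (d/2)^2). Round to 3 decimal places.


A = pi * 9.5^2 = 283.5287 mm^2
sigma = 6300.0 / 283.5287 = 22.220 MPa

22.220


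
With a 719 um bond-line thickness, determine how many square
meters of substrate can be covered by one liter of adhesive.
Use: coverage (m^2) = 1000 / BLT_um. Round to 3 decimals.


Coverage = 1000 / 719 = 1.391 m^2

1.391


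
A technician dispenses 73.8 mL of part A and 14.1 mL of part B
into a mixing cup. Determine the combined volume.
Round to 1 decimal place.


Combined volume = 73.8 + 14.1
= 87.9 mL

87.9


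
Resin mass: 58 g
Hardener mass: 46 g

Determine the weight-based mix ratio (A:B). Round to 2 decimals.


Ratio = 58 / 46 = 1.26

1.26


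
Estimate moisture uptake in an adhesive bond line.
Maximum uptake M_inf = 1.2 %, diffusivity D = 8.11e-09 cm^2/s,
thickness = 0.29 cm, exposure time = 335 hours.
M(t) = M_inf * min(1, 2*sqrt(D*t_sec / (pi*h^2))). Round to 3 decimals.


Convert time: 335 h = 1206000 s
ratio = min(1, 2*sqrt(8.11e-09*1206000/(pi*0.29^2)))
= 0.384805
M(t) = 1.2 * 0.384805 = 0.462%

0.462


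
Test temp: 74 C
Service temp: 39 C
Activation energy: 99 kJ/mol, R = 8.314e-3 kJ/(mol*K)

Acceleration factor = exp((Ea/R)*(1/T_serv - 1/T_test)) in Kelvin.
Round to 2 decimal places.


AF = exp((99/0.008314)*(1/312.15 - 1/347.15))
= 46.81

46.81


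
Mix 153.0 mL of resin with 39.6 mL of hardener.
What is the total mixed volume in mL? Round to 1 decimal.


Total = 153.0 + 39.6 = 192.6 mL

192.6


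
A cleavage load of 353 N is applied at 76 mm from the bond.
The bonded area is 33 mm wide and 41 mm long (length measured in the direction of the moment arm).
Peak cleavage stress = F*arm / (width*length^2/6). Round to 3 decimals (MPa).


Moment = 353 * 76 = 26828 N*mm
Section modulus = 33 * 1681 / 6 = 55473 / 6 mm^3
Stress = 26828 / (55473 / 6) = 160968 / 55473
= 2.902 MPa

2.902


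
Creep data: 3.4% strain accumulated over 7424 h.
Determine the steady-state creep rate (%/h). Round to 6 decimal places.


Rate = 3.4 / 7424 = 0.000458 %/h

0.000458


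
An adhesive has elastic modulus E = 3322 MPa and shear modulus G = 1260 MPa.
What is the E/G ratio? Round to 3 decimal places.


E/G = 3322 / 1260 = 2.637

2.637


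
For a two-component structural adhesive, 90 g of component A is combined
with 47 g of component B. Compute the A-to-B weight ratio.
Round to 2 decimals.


Weight ratio A:B = 90 / 47
= 1.91

1.91


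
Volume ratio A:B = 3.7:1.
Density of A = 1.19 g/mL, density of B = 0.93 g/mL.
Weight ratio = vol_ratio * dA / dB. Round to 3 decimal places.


Wt ratio = 3.7 * 1.19 / 0.93
= 4.734

4.734


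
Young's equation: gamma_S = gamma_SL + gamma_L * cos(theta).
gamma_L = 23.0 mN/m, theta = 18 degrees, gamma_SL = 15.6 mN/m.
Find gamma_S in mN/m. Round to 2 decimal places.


cos(18 deg) = 0.951057
gamma_S = 15.6 + 23.0 * 0.951057
= 37.47 mN/m

37.47


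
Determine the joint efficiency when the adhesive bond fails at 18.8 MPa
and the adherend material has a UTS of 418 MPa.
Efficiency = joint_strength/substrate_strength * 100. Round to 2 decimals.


Joint efficiency = 18.8 / 418 * 100
= 4.50%

4.50


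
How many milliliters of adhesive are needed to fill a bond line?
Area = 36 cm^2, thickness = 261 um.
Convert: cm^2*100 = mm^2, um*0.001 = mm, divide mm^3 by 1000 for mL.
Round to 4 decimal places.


= (36 * 100) * (261 * 0.001) / 1000
= 0.9396 mL

0.9396


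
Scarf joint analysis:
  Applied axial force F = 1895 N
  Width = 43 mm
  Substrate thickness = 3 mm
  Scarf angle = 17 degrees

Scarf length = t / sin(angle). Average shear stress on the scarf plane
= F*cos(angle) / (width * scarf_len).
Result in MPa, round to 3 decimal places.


Scarf length = 3 / sin(17 deg) = 10.2609 mm
cos(17 deg) = 0.956305
Shear = 1895 * 0.956305 / (43 * 10.2609)
= 4.107 MPa

4.107


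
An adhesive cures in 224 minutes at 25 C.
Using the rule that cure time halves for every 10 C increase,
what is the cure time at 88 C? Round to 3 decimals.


Factor = 2^((88 - 25) / 10) = 78.7932
Cure time = 224 / 78.7932
= 2.843 minutes

2.843


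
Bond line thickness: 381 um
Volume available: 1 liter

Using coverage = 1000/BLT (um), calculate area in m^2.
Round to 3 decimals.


1 L = 1e6 mm^3, thickness = 381 um = 0.381 mm
Area = 1e6 / 0.381 mm^2 = (1e6 / 0.381) / 1e6 m^2 = 1000 / 381 m^2
= 2.625 m^2

2.625


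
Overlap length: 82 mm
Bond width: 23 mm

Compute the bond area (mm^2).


Bond area = 82 * 23 = 1886 mm^2

1886


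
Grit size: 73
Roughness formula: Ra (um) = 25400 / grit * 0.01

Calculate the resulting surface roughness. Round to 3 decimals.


Ra = 25400 / 73 * 0.01
= 3.479 um

3.479


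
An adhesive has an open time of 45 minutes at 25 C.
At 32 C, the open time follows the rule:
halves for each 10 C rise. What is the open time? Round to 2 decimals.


Factor = 2^((32-25)/10) = 1.6245
Open time = 45 / 1.6245 = 27.70 min

27.70


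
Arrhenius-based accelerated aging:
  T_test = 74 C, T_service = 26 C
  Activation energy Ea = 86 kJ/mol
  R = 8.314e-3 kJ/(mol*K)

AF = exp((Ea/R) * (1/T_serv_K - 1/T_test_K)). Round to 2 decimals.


T_test_K = 347.15, T_serv_K = 299.15
AF = exp((86/8.314e-3) * (1/299.15 - 1/347.15))
= 119.23

119.23


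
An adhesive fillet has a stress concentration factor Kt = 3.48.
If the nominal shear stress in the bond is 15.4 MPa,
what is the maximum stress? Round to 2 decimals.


Max stress = 15.4 * 3.48 = 53.59 MPa

53.59


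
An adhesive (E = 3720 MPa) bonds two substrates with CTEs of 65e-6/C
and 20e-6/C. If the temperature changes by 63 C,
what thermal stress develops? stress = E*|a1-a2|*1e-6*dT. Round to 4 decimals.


Stress = 3720 * |65 - 20| * 1e-6 * 63
= 10.5462 MPa

10.5462


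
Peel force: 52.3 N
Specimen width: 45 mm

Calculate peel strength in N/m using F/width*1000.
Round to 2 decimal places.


Peel strength = 52.3 / 45 * 1000 = 1162.22 N/m

1162.22


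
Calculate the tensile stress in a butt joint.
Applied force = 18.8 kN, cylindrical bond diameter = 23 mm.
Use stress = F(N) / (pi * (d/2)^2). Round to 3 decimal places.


A = pi * 11.5^2 = 415.4756 mm^2
sigma = 18800.0 / 415.4756 = 45.249 MPa

45.249


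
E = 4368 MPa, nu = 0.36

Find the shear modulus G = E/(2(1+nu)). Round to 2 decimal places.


G = 4368 / (2 * 1.36)
= 1605.88 MPa

1605.88


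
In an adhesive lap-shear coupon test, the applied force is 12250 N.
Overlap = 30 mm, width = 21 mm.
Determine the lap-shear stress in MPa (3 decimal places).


stress = F / (overlap * width)
= 12250 / (30 * 21)
= 19.444 MPa

19.444


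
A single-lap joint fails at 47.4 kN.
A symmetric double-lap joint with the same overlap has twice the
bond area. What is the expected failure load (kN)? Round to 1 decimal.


Double-lap load = 2 * 47.4 = 94.8 kN

94.8


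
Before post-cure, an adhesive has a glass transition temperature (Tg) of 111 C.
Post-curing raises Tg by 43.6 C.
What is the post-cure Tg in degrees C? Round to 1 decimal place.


Tg_post = Tg_base + delta_Tg
= 111 + 43.6
= 154.6 C

154.6


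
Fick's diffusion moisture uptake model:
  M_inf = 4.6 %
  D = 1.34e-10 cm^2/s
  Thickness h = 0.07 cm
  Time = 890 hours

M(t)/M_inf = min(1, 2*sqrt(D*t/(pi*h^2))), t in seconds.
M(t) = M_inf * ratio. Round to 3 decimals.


t_sec = 890 * 3600 = 3204000
ratio = 2*sqrt(1.34e-10*3204000/(pi*0.07^2))
= min(1, 0.334007)
= 0.334007
M(t) = 4.6 * 0.334007 = 1.536 %

1.536


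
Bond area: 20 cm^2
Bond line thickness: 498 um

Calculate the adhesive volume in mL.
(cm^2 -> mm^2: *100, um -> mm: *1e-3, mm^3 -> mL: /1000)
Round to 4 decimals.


V = 20*100 * 498*1e-3 / 1000
= 0.9960 mL

0.9960


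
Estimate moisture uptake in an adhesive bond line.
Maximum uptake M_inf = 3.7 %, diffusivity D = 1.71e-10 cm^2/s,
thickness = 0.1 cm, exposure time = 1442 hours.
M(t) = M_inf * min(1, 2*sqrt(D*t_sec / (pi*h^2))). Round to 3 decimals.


Convert time: 1442 h = 5191200 s
ratio = min(1, 2*sqrt(1.71e-10*5191200/(pi*0.1^2)))
= 0.336192
M(t) = 3.7 * 0.336192 = 1.244%

1.244


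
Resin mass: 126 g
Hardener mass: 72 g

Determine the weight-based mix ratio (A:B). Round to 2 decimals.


Ratio = 126 / 72 = 1.75

1.75


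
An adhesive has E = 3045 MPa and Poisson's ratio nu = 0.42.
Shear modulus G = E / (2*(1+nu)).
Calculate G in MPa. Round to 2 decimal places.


G = 3045 / (2*(1+0.42))
= 3045 / 2.84
= 1072.18 MPa

1072.18


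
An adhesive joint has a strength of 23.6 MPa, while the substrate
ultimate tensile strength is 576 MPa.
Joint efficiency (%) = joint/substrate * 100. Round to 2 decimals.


Efficiency = 23.6 / 576 * 100
= 4.10%

4.10


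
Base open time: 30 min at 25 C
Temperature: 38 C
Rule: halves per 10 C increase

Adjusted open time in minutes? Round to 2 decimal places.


Acceleration = 2^((38-25)/10) = 2.4623
Open time = 30 / 2.4623 = 12.18 min

12.18


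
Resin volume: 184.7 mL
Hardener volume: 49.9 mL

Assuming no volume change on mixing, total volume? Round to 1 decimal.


V_total = 184.7 + 49.9 = 234.6 mL

234.6


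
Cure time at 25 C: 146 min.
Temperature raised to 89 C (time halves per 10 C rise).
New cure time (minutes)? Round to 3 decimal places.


Acceleration factor = 2^(64/10) = 84.4485
New time = 146 / 84.4485 = 1.729 min

1.729


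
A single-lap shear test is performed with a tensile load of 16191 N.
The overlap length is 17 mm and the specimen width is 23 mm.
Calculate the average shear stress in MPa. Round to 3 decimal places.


Shear stress = F / (overlap * width)
= 16191 / (17 * 23)
= 16191 / 391
= 41.409 MPa

41.409


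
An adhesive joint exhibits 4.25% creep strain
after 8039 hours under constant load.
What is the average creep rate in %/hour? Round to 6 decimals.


Creep rate = strain / time
= 4.25 / 8039
= 0.000529 %/h

0.000529


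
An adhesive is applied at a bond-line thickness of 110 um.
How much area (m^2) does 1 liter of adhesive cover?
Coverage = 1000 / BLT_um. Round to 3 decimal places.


Coverage = 1000 / 110 = 9.091 m^2

9.091


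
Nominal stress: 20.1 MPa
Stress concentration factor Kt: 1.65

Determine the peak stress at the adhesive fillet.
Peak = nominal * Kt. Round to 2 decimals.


Peak stress = 20.1 * 1.65
= 33.17 MPa

33.17


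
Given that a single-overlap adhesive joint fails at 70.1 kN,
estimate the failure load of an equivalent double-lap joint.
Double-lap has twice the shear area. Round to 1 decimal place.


Double-lap factor = 2
Expected load = 70.1 * 2 = 140.2 kN

140.2


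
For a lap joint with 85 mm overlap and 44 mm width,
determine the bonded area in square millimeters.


Area = 85 * 44 = 3740 mm^2

3740


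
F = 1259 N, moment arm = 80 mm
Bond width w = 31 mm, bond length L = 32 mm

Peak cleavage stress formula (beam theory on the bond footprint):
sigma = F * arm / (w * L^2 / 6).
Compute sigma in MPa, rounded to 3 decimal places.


sigma = (1259 * 80) / (31 * 1024 / 6)
= 100720 * 6 / 31744
= 604320 / 31744
= 19.037 MPa

19.037


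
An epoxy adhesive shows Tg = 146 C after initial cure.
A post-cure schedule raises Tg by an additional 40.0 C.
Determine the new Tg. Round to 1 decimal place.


New Tg = 146 + 40.0
= 186.0 C

186.0


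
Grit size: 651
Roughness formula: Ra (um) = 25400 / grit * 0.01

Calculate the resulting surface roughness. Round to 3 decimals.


Ra = 25400 / 651 * 0.01
= 0.390 um

0.390


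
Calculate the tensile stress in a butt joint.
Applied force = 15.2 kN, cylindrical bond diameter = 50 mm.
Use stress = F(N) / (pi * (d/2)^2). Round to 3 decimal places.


A = pi * 25.0^2 = 1963.4954 mm^2
sigma = 15200.0 / 1963.4954 = 7.741 MPa

7.741


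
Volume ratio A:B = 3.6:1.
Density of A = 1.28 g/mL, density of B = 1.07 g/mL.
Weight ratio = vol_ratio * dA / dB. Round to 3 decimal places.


Wt ratio = 3.6 * 1.28 / 1.07
= 4.307

4.307


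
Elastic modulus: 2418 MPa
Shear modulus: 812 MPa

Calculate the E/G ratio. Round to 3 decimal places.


E / G = 2418 / 812 = 2.978

2.978


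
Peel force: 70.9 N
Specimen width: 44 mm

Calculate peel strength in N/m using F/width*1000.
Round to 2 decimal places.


Peel strength = 70.9 / 44 * 1000 = 1611.36 N/m

1611.36


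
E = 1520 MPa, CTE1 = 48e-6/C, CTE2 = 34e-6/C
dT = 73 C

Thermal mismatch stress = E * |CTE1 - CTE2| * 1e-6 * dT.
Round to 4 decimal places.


= 1520 * 14e-6 * 73
= 1.5534 MPa

1.5534


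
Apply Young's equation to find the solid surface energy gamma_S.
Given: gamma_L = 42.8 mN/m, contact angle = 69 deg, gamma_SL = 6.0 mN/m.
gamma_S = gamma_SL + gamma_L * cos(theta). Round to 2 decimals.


theta_rad = 69 * pi/180 = 1.204277
gamma_S = 6.0 + 42.8 * cos(1.204277)
= 21.34 mN/m

21.34


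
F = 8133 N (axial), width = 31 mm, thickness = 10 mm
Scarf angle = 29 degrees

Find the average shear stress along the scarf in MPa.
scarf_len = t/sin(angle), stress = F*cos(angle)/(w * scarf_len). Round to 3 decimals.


scarf_len = 10/sin(29 deg) = 20.6267
cos(29 deg) = 0.874620
stress = 8133*0.874620/(31*20.6267) = 11.124 MPa

11.124


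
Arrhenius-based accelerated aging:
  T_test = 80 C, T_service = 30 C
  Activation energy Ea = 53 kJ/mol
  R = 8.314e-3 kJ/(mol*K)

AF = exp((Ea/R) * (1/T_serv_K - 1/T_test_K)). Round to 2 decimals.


T_test_K = 353.15, T_serv_K = 303.15
AF = exp((53/8.314e-3) * (1/303.15 - 1/353.15))
= 19.63

19.63


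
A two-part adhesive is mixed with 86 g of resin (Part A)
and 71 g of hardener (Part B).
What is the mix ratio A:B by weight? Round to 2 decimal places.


Mix ratio = mass_A / mass_B
= 86 / 71
= 1.21

1.21


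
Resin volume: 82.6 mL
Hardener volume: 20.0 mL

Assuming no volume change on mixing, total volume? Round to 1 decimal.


V_total = 82.6 + 20.0 = 102.6 mL

102.6


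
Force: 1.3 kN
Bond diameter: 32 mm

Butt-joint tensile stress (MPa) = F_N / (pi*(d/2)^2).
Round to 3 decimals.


F_N = 1.3 * 1000 = 1300.0 N
A = pi*(16.0)^2 = 804.2477 mm^2
stress = 1300.0 / 804.2477 = 1.616 MPa

1.616


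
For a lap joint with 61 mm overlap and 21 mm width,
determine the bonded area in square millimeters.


Area = 61 * 21 = 1281 mm^2

1281


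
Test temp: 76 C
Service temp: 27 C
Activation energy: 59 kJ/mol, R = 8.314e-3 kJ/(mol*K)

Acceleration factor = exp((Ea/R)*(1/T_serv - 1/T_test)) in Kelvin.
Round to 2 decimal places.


AF = exp((59/0.008314)*(1/300.15 - 1/349.15))
= 27.61

27.61


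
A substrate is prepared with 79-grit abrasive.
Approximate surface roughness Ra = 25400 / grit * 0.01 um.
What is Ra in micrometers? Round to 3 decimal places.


Ra = 25400 / 79 * 0.01 = 3.215 um

3.215


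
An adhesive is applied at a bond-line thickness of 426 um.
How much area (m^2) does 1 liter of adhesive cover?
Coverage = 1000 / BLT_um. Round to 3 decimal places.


Coverage = 1000 / 426 = 2.347 m^2

2.347


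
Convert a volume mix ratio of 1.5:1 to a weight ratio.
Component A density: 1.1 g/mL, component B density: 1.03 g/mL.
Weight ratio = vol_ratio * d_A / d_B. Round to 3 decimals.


= 1.5 * 1.1 / 1.03 = 1.602

1.602


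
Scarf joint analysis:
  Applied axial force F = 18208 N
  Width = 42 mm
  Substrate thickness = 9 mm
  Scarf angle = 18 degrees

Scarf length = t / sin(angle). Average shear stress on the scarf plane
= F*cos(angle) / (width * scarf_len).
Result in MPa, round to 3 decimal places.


Scarf length = 9 / sin(18 deg) = 29.1246 mm
cos(18 deg) = 0.951057
Shear = 18208 * 0.951057 / (42 * 29.1246)
= 14.157 MPa

14.157


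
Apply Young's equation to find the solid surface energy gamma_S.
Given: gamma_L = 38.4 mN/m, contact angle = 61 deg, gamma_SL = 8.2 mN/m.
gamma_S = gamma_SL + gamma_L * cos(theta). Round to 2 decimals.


theta_rad = 61 * pi/180 = 1.064651
gamma_S = 8.2 + 38.4 * cos(1.064651)
= 26.82 mN/m

26.82


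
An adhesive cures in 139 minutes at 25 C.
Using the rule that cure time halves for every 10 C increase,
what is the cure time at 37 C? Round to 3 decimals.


Factor = 2^((37 - 25) / 10) = 2.2974
Cure time = 139 / 2.2974
= 60.503 minutes

60.503


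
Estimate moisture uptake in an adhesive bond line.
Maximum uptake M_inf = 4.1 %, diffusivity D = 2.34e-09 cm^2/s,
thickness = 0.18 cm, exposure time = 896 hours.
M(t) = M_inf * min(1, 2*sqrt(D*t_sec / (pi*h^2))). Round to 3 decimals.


Convert time: 896 h = 3225600 s
ratio = min(1, 2*sqrt(2.34e-09*3225600/(pi*0.18^2)))
= 0.544623
M(t) = 4.1 * 0.544623 = 2.233%

2.233


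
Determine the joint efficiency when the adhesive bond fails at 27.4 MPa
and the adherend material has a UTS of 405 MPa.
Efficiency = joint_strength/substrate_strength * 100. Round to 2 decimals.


Joint efficiency = 27.4 / 405 * 100
= 6.77%

6.77


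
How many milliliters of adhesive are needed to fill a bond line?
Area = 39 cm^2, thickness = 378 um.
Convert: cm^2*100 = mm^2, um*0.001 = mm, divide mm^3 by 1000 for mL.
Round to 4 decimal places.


= (39 * 100) * (378 * 0.001) / 1000
= 1.4742 mL

1.4742


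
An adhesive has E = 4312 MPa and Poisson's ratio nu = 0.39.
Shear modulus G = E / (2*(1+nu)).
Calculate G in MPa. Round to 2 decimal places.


G = 4312 / (2*(1+0.39))
= 4312 / 2.78
= 1551.08 MPa

1551.08


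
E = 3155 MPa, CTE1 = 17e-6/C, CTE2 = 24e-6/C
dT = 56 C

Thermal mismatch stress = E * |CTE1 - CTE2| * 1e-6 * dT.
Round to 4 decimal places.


= 3155 * 7e-6 * 56
= 1.2368 MPa

1.2368


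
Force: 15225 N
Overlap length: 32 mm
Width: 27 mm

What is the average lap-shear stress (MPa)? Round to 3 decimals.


Average shear stress = F / (overlap * width)
= 15225 / (32 * 27)
= 17.622 MPa

17.622


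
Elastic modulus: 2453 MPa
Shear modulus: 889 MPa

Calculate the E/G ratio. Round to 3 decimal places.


E / G = 2453 / 889 = 2.759

2.759


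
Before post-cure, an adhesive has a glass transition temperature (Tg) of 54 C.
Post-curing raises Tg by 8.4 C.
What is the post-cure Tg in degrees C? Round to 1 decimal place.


Tg_post = Tg_base + delta_Tg
= 54 + 8.4
= 62.4 C

62.4


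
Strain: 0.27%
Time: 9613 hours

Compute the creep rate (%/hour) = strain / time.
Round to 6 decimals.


Creep rate = 0.27 / 9613
= 0.000028 %/h

0.000028


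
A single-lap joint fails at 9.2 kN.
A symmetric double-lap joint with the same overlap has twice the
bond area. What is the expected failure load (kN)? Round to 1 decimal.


Double-lap load = 2 * 9.2 = 18.4 kN

18.4


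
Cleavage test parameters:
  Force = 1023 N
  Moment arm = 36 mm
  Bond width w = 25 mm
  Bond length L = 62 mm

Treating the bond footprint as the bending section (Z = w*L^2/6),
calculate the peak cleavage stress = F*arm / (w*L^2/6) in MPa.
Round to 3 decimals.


M = 1023 * 36 = 36828 N*mm
Z = 25 * 62^2 / 6 = 96100 / 6 mm^3
sigma = M / Z = 6 * 36828 / 96100 = 220968 / 96100
= 2.299 MPa

2.299


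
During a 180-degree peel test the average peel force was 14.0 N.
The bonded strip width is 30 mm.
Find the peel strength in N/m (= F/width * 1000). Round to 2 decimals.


Peel strength = F/width * 1000
= 14.0 / 30 * 1000
= 466.67 N/m

466.67


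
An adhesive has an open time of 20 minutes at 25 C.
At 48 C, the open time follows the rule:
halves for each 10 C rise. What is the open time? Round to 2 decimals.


Factor = 2^((48-25)/10) = 4.9246
Open time = 20 / 4.9246 = 4.06 min

4.06


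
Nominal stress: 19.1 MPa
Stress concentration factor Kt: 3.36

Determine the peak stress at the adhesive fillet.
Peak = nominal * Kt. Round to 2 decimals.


Peak stress = 19.1 * 3.36
= 64.18 MPa

64.18


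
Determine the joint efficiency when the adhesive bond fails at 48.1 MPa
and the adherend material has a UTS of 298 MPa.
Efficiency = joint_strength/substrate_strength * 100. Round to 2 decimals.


Joint efficiency = 48.1 / 298 * 100
= 16.14%

16.14


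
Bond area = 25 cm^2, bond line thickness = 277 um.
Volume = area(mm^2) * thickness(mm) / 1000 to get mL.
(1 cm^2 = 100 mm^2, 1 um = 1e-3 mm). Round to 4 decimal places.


area_mm2 = 25 * 100 = 2500
blt_mm = 277 * 1e-3 = 0.277
vol_mm3 = 2500 * 0.277 = 692.5
vol_mL = 692.5 / 1000 = 0.6925 mL

0.6925


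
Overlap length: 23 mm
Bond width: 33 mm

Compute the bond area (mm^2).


Bond area = 23 * 33 = 759 mm^2

759


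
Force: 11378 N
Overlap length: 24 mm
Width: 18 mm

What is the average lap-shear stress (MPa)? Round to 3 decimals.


Average shear stress = F / (overlap * width)
= 11378 / (24 * 18)
= 26.338 MPa

26.338


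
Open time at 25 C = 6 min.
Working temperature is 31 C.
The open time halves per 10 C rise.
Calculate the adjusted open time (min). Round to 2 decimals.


factor = 2^((31 - 25) / 10) = 1.5157
ot = 6 / 1.5157 = 3.96 min

3.96


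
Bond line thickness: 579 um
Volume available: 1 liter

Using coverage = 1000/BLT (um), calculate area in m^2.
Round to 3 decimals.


1 L = 1e6 mm^3, thickness = 579 um = 0.579 mm
Area = 1e6 / 0.579 mm^2 = (1e6 / 0.579) / 1e6 m^2 = 1000 / 579 m^2
= 1.727 m^2

1.727


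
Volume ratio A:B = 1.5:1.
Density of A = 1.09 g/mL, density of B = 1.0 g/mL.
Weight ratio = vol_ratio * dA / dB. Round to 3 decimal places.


Wt ratio = 1.5 * 1.09 / 1.0
= 1.635

1.635


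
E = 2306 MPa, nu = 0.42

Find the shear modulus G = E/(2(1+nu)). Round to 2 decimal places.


G = 2306 / (2 * 1.42)
= 811.97 MPa

811.97


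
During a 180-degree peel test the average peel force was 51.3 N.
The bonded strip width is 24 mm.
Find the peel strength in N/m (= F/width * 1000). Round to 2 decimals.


Peel strength = F/width * 1000
= 51.3 / 24 * 1000
= 2137.50 N/m

2137.50


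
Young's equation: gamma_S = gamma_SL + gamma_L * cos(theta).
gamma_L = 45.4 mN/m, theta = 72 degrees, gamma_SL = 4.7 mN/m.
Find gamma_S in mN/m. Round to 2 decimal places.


cos(72 deg) = 0.309017
gamma_S = 4.7 + 45.4 * 0.309017
= 18.73 mN/m

18.73


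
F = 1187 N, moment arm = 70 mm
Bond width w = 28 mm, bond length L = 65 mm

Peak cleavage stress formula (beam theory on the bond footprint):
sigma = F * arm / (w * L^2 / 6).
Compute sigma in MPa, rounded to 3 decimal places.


sigma = (1187 * 70) / (28 * 4225 / 6)
= 83090 * 6 / 118300
= 498540 / 118300
= 4.214 MPa

4.214


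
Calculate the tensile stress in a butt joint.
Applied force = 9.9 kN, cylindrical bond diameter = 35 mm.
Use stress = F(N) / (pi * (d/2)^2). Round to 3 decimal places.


A = pi * 17.5^2 = 962.1128 mm^2
sigma = 9900.0 / 962.1128 = 10.290 MPa

10.290


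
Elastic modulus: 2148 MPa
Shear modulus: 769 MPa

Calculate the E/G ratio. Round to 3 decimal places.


E / G = 2148 / 769 = 2.793

2.793


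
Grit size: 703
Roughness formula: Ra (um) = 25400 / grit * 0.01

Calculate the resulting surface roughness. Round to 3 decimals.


Ra = 25400 / 703 * 0.01
= 0.361 um

0.361


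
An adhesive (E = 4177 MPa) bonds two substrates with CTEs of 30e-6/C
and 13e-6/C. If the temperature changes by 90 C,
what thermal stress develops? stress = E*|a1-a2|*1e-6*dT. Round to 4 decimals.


Stress = 4177 * |30 - 13| * 1e-6 * 90
= 6.3908 MPa

6.3908


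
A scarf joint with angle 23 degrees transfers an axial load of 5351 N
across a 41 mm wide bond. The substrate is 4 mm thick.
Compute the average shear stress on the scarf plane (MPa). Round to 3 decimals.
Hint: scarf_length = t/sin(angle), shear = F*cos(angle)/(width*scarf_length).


scarf_length = 4 / sin(23 deg) = 10.2372 mm
cos(23 deg) = 0.920505
shear stress = 5351 * 0.920505 / (41 * 10.2372)
= 11.735 MPa

11.735
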